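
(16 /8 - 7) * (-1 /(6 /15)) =12.50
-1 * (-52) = 52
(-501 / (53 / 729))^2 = 133392222441 / 2809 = 47487441.24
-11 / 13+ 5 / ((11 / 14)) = 789 / 143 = 5.52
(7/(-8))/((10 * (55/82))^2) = -11767/605000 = -0.02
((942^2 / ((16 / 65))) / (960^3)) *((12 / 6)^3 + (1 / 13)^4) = 1877341787 / 57593036800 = 0.03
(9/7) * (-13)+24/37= -4161/259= -16.07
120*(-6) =-720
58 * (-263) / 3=-15254 / 3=-5084.67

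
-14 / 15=-0.93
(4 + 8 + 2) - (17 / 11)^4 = 121453 / 14641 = 8.30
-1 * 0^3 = 0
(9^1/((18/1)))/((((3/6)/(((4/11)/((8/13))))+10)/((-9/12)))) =-13/376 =-0.03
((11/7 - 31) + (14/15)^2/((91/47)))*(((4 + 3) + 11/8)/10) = -19876823/819000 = -24.27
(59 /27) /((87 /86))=5074 /2349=2.16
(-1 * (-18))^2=324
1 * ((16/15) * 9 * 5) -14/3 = 130/3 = 43.33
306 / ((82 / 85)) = 317.20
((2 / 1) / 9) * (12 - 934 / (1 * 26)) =-622 / 117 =-5.32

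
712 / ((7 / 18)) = 12816 / 7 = 1830.86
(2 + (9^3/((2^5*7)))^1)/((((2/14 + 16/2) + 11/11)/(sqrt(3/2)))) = 1177*sqrt(6)/4096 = 0.70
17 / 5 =3.40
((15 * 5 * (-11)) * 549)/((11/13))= -535275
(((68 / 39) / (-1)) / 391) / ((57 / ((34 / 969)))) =-8 / 2914353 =-0.00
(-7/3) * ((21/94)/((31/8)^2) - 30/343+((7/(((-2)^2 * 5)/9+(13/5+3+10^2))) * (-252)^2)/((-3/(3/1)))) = 9620.00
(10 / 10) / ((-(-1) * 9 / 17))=1.89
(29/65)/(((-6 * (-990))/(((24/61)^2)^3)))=51314688/184185338340575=0.00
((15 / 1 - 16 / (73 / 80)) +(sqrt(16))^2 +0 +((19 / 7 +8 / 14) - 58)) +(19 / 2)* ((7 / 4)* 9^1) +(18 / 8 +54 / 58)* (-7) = 10208421 / 118552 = 86.11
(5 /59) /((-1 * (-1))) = 0.08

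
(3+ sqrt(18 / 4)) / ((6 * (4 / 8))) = sqrt(2) / 2+ 1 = 1.71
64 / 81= 0.79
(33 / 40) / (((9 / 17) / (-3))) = -4.68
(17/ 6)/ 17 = 0.17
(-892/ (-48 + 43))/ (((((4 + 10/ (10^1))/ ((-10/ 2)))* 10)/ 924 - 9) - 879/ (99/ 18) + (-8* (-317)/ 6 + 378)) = 0.28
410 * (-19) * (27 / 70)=-21033 / 7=-3004.71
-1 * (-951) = 951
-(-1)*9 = 9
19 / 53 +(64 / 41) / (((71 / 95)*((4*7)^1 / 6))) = 870523 / 1079981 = 0.81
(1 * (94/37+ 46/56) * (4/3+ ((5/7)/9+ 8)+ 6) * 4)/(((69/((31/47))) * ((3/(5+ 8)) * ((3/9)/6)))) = 302876262/1959853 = 154.54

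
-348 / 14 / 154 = -87 / 539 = -0.16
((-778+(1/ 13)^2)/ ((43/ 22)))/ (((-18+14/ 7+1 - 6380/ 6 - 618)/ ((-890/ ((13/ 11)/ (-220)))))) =2670018476400/ 68680417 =38875.98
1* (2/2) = 1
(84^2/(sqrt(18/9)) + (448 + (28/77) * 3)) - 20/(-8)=9935/22 + 3528 * sqrt(2)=5440.94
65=65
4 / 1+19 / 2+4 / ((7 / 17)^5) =11812645 / 33614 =351.42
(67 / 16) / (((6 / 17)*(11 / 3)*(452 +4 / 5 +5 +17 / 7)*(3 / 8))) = 39865 / 2126256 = 0.02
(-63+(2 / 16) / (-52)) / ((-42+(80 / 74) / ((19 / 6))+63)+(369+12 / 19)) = -969733 / 6017856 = -0.16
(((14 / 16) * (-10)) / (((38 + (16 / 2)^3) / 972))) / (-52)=1701 / 5720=0.30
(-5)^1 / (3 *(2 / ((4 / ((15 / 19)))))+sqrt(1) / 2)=-95 / 32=-2.97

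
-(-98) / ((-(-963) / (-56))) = -5488 / 963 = -5.70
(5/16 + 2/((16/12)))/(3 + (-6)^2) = 29/624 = 0.05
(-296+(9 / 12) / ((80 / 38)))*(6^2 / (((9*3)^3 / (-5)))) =47303 / 17496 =2.70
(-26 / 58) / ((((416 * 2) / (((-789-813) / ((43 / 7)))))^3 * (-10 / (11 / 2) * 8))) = -1939029218973 / 2042960580444160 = -0.00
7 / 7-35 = -34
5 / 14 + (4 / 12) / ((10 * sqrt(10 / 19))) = sqrt(190) / 300 + 5 / 14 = 0.40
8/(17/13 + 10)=104/147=0.71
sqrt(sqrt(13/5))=1.27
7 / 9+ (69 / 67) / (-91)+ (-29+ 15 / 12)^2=676763161 / 877968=770.83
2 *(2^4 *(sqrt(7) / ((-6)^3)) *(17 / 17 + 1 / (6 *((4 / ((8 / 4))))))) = -13 *sqrt(7) / 81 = -0.42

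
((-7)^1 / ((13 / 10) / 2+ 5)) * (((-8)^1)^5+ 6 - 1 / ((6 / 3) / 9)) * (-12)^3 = -7926871680 / 113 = -70149306.90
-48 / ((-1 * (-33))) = -16 / 11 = -1.45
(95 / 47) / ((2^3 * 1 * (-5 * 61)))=-19 / 22936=-0.00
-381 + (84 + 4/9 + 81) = -1940/9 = -215.56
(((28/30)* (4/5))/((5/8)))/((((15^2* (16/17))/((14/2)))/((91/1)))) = 303212/84375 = 3.59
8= 8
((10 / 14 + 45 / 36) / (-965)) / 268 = -11 / 1448272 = -0.00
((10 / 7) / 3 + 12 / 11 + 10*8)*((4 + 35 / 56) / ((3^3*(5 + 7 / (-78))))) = 4531501 / 1592514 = 2.85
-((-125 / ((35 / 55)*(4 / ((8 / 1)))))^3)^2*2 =-865020019531250000000 / 117649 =-7352548848959617.17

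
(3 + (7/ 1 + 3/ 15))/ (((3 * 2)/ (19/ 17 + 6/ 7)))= 47/ 14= 3.36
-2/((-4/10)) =5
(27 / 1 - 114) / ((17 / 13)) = -1131 / 17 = -66.53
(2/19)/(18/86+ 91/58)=4988/84265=0.06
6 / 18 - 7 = -20 / 3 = -6.67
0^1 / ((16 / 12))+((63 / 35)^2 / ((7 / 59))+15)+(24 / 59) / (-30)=42.30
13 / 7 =1.86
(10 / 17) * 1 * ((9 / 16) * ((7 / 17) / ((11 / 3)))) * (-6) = -2835 / 12716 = -0.22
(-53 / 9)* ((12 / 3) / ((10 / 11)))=-1166 / 45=-25.91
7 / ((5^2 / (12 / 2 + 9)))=21 / 5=4.20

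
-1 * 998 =-998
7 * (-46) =-322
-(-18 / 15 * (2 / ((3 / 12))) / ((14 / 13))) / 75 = 104 / 875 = 0.12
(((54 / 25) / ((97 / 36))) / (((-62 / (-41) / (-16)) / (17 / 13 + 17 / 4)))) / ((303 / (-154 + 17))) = 2103813648 / 98704775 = 21.31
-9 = -9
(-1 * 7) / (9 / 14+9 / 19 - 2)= 1862 / 235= 7.92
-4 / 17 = -0.24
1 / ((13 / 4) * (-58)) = -2 / 377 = -0.01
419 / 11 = 38.09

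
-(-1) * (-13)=-13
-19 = -19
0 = 0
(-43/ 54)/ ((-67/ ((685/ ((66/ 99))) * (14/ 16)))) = 206185/ 19296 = 10.69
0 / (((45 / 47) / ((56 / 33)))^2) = 0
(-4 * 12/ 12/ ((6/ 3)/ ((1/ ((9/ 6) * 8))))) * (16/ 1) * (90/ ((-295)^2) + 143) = -381.34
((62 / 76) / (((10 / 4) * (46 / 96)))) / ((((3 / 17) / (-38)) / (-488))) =8229632 / 115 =71562.02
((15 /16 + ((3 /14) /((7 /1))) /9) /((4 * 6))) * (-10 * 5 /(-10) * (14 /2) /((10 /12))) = 2213 /1344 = 1.65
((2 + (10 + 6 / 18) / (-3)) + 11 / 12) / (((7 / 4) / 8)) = -152 / 63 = -2.41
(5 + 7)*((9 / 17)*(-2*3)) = -648 / 17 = -38.12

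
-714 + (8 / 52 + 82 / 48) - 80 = -247147 / 312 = -792.14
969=969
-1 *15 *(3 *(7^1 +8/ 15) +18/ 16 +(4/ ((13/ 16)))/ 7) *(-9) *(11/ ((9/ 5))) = 14671635/ 728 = 20153.34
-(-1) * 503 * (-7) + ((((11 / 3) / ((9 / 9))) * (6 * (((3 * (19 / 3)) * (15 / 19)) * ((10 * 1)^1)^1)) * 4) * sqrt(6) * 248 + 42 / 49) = -24641 / 7 + 3273600 * sqrt(6) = 8015129.48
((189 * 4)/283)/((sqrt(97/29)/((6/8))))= 1.10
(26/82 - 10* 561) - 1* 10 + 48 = -5571.68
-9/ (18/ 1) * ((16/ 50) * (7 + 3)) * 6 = -48/ 5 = -9.60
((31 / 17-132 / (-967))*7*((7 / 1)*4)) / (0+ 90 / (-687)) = -723103682 / 246585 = -2932.47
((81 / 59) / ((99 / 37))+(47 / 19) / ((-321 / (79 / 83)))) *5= 830802620 / 328534833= 2.53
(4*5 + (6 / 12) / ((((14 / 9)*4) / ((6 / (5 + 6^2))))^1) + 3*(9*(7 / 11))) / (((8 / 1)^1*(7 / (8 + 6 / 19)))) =74209519 / 13436192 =5.52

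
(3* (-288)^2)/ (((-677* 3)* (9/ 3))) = -40.84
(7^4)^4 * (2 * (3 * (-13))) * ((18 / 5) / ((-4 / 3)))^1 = 34994275889789853 / 5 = 6998855177957970.60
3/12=1/4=0.25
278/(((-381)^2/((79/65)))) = 21962/9435465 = 0.00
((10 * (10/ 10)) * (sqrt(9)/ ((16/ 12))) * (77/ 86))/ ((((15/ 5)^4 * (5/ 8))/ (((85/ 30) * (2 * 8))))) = 20944/ 1161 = 18.04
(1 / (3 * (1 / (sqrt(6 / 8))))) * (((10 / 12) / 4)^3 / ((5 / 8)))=25 * sqrt(3) / 10368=0.00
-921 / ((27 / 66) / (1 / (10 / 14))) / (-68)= 23639 / 510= 46.35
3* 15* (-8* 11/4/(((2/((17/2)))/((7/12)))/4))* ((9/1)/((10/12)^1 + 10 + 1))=-530145/71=-7466.83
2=2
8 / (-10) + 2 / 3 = -2 / 15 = -0.13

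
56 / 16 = 7 / 2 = 3.50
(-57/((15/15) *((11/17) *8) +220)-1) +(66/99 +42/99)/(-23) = -38169/29348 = -1.30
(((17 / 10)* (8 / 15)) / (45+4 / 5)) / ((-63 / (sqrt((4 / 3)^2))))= -272 / 649215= -0.00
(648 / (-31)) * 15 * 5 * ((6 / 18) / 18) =-900 / 31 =-29.03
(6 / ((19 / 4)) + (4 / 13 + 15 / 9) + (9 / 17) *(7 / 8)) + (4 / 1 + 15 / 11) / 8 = 4.37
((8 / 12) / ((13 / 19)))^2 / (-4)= -361 / 1521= -0.24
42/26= 21/13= 1.62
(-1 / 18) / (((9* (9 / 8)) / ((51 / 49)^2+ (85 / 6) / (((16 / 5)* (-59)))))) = -13711639 / 2478465864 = -0.01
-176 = -176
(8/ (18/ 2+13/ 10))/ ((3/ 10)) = 800/ 309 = 2.59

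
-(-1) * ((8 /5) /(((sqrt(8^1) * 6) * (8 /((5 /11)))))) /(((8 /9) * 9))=sqrt(2) /2112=0.00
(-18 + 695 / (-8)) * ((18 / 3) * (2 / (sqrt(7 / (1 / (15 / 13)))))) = -839 * sqrt(1365) / 70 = -442.82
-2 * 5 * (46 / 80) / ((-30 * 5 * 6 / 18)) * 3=69 / 200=0.34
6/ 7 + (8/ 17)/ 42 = 310/ 357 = 0.87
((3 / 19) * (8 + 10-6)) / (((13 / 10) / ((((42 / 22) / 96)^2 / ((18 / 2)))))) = 245 / 3825536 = 0.00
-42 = -42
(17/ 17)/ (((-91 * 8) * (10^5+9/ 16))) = -2/ 145600819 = -0.00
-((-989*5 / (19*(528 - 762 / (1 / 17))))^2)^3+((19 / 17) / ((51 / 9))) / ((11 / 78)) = 769979494828853068742817593688842101 / 550554389160749296767574947881913024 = 1.40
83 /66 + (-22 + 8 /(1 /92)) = 715.26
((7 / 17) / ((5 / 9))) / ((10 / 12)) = 378 / 425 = 0.89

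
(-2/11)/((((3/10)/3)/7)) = -140/11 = -12.73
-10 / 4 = -2.50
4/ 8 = 1/ 2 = 0.50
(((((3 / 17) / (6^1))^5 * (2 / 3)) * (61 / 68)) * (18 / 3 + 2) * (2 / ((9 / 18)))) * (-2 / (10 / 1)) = -61 / 724127070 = -0.00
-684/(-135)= 76/15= 5.07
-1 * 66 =-66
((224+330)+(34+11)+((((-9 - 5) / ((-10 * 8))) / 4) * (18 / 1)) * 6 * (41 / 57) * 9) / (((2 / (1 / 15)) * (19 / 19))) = 478487 / 22800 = 20.99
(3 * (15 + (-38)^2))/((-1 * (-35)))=4377/35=125.06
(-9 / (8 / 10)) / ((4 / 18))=-50.62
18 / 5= 3.60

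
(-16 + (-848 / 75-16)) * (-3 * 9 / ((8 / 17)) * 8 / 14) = 35496 / 25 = 1419.84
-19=-19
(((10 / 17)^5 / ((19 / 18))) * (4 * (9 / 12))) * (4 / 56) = 2700000 / 188840981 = 0.01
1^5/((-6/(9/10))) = -3/20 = -0.15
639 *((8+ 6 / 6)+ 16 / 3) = 9159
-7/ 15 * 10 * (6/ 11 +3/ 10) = -217/ 55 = -3.95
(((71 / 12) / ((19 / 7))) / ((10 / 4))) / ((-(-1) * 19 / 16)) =3976 / 5415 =0.73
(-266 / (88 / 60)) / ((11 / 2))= -32.98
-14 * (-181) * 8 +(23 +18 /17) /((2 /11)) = 693747 /34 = 20404.32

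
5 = 5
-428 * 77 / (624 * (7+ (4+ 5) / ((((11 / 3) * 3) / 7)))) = -12947 / 3120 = -4.15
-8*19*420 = -63840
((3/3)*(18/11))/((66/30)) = 90/121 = 0.74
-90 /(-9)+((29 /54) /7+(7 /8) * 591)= 797129 /1512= 527.20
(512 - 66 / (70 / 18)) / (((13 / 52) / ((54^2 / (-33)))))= -67363488 / 385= -174970.10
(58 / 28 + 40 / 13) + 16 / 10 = 6141 / 910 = 6.75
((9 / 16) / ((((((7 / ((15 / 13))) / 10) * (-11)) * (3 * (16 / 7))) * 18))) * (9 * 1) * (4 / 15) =-0.00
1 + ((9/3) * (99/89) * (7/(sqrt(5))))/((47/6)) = 1 + 12474 * sqrt(5)/20915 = 2.33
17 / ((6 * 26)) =17 / 156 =0.11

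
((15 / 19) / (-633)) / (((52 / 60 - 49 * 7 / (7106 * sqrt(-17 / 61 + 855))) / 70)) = -9457009576014000 / 93879843686317537 - 10102207500 * sqrt(3180418) / 93879843686317537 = -0.10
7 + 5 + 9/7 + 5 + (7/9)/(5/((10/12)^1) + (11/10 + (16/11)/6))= 935822/50883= 18.39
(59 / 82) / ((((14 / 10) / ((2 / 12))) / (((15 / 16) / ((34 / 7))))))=1475 / 89216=0.02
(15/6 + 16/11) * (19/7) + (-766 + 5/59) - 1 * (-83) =-6107441/9086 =-672.18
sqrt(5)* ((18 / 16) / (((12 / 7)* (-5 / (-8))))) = 21* sqrt(5) / 20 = 2.35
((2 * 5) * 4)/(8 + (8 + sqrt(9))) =40/19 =2.11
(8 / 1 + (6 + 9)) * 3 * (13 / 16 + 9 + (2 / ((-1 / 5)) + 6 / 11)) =4347 / 176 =24.70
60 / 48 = 5 / 4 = 1.25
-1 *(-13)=13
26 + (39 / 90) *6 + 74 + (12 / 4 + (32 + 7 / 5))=139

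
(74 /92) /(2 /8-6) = -74 /529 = -0.14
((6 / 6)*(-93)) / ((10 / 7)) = -651 / 10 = -65.10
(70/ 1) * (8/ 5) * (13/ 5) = 1456/ 5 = 291.20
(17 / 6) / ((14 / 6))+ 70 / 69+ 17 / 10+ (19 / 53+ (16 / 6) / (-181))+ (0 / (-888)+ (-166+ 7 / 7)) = -1241196142 / 7722365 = -160.73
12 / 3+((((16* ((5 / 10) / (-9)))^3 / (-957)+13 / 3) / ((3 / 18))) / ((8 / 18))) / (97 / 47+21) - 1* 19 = -698171555 / 56018952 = -12.46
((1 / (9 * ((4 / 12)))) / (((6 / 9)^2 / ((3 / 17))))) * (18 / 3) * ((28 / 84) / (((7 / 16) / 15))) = 1080 / 119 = 9.08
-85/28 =-3.04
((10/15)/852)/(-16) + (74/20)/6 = 63043/102240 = 0.62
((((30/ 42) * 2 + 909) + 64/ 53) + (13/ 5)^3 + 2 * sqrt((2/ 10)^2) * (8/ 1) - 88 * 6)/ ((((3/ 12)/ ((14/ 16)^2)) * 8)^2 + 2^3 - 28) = -1608207979/ 52397125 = -30.69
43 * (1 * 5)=215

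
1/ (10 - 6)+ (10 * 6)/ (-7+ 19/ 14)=-3281/ 316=-10.38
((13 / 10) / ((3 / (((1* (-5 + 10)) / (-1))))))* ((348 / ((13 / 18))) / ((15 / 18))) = -6264 / 5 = -1252.80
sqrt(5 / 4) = sqrt(5) / 2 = 1.12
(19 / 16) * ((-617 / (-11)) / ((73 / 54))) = 316521 / 6424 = 49.27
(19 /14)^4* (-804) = -26194521 /9604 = -2727.46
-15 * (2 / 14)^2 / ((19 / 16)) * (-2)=480 / 931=0.52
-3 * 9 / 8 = -27 / 8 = -3.38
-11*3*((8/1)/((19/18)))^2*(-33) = 22581504/361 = 62552.64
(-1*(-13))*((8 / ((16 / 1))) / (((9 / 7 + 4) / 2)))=91 / 37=2.46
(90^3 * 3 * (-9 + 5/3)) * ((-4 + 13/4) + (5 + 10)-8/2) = -164389500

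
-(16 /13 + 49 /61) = -1613 /793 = -2.03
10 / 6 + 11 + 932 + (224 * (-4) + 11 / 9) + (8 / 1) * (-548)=-39007 / 9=-4334.11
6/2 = 3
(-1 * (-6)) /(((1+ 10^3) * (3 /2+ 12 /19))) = 0.00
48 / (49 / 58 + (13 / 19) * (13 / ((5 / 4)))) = 88160 / 14621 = 6.03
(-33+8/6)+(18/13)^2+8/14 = -103553/3549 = -29.18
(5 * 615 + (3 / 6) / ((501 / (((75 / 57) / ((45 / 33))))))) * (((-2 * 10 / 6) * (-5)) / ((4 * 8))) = 4390640125 / 2741472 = 1601.56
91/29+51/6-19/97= 64373/5626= 11.44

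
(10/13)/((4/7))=35/26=1.35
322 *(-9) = -2898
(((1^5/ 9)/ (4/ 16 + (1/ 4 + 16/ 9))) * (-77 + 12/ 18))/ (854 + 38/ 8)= -8/ 1845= -0.00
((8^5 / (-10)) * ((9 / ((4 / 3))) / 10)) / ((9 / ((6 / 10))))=-18432 / 125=-147.46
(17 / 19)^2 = 289 / 361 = 0.80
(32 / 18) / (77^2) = 16 / 53361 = 0.00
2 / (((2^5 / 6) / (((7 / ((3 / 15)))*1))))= 105 / 8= 13.12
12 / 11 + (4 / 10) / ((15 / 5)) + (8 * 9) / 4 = 3172 / 165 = 19.22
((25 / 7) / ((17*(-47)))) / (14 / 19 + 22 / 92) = -21850 / 4770829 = -0.00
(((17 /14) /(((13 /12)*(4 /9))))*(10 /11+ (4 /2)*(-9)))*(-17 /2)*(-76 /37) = -27872316 /37037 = -752.55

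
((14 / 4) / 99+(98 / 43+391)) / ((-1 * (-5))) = 3348679 / 42570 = 78.66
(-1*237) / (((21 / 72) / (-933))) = 5306904 / 7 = 758129.14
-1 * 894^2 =-799236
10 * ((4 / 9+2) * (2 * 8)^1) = 3520 / 9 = 391.11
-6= -6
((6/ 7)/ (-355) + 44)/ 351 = 109334/ 872235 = 0.13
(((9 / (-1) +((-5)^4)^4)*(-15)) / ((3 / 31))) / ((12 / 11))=-65040588375070 / 3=-21680196125023.33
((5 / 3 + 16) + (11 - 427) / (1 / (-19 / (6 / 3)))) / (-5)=-793.93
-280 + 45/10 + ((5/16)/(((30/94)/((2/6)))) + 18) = -37033/144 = -257.17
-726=-726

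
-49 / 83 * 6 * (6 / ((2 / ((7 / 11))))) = -6174 / 913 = -6.76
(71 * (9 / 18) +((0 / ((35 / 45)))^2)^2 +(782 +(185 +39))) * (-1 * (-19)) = 39577 / 2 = 19788.50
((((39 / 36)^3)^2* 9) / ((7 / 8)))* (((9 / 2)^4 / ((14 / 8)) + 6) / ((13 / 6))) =832810199 / 451584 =1844.20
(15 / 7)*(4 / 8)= 15 / 14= 1.07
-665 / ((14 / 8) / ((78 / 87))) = -9880 / 29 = -340.69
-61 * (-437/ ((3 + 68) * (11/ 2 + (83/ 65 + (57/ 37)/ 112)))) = 7180329520/ 129868727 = 55.29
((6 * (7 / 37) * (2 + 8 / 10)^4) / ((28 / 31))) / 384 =74431 / 370000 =0.20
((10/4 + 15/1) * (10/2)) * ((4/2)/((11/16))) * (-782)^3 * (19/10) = -2544086605760/11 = -231280600523.64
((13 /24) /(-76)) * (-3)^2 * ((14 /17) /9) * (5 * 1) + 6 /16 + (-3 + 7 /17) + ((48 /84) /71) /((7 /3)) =-120775303 /53938416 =-2.24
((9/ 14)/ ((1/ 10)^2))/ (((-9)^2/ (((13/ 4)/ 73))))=325/ 9198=0.04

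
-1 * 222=-222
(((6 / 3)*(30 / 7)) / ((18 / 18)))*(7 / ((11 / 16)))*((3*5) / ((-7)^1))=-14400 / 77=-187.01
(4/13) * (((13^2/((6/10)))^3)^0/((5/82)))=328/65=5.05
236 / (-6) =-118 / 3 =-39.33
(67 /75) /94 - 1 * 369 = -368.99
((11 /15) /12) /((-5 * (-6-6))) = 11 /10800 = 0.00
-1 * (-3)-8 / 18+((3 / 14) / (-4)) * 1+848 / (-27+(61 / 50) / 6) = -118080421 / 4051656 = -29.14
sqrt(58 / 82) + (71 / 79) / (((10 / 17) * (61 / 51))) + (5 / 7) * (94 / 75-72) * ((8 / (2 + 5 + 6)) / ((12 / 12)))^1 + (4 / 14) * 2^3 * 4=-272026523 / 13155870 + sqrt(1189) / 41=-19.84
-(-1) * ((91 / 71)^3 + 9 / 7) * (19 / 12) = 40356931 / 7516131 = 5.37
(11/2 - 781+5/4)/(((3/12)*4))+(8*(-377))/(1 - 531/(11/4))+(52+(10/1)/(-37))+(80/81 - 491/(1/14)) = -192002018797/25330644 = -7579.83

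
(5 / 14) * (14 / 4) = 5 / 4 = 1.25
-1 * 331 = -331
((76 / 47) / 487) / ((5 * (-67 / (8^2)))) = -4864 / 7667815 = -0.00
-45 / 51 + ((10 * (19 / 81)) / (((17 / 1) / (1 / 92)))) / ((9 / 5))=-502535 / 570078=-0.88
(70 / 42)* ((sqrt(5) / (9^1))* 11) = 4.55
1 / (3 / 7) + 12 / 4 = 16 / 3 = 5.33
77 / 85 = 0.91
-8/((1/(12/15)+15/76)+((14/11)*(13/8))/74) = -494912/91269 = -5.42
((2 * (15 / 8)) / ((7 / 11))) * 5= 825 / 28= 29.46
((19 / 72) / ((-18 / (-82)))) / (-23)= -779 / 14904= -0.05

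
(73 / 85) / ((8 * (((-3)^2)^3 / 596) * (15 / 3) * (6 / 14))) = 76139 / 1858950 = 0.04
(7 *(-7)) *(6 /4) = -147 /2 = -73.50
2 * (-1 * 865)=-1730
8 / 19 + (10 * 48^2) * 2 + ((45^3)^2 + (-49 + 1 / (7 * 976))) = 1077901183496723 / 129808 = 8303811656.42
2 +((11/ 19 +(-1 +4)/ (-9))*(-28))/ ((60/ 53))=-3484/ 855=-4.07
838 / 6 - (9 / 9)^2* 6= 401 / 3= 133.67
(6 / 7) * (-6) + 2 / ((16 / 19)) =-155 / 56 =-2.77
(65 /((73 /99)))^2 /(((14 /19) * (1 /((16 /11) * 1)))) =572200200 /37303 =15339.25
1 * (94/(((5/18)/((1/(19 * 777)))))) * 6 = 3384/24605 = 0.14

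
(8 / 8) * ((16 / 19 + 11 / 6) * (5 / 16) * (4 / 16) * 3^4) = 41175 / 2432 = 16.93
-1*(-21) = 21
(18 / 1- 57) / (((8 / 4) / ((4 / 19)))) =-78 / 19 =-4.11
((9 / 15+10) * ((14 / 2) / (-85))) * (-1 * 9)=3339 / 425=7.86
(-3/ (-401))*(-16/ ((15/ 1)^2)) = -16/ 30075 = -0.00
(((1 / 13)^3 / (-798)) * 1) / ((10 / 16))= -4 / 4383015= -0.00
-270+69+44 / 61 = -12217 / 61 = -200.28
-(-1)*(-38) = -38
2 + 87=89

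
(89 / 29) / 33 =89 / 957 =0.09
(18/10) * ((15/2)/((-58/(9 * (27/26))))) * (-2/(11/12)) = 19683/4147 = 4.75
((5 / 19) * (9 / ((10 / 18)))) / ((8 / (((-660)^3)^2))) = 836871243912000000 / 19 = 44045854942736842.11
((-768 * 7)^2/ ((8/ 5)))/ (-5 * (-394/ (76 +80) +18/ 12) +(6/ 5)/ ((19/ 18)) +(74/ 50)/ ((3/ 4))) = 13942656000/ 6359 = 2192586.26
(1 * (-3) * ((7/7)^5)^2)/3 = -1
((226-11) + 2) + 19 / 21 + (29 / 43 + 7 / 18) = 1186369 / 5418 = 218.97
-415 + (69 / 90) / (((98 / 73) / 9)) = -401663 / 980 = -409.86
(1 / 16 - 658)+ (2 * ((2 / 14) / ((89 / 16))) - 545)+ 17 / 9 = -1201.00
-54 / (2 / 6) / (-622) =81 / 311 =0.26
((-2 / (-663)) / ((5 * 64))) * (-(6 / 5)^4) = -27 / 1381250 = -0.00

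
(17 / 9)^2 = 289 / 81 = 3.57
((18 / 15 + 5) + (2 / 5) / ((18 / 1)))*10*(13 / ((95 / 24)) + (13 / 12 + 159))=5214692 / 513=10165.09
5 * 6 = 30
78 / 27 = 26 / 9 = 2.89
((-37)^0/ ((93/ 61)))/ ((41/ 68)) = 4148/ 3813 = 1.09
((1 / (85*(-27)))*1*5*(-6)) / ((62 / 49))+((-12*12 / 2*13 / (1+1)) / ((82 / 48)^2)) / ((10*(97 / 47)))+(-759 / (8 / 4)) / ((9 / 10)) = -429.43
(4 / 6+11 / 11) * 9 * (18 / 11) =270 / 11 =24.55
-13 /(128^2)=-13 /16384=-0.00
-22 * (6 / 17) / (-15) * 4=176 / 85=2.07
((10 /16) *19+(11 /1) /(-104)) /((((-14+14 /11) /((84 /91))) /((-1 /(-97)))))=-5049 /573755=-0.01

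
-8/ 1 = -8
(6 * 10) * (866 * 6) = 311760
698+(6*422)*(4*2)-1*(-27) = 20981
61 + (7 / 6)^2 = 2245 / 36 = 62.36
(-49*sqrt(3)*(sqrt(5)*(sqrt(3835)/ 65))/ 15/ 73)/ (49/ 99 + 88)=-0.00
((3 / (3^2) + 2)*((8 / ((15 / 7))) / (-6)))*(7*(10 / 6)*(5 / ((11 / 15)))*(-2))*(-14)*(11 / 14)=-68600 / 27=-2540.74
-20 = -20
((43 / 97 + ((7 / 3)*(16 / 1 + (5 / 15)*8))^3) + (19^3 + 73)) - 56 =6329173871 / 70713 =89505.10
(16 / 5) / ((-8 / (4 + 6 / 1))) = -4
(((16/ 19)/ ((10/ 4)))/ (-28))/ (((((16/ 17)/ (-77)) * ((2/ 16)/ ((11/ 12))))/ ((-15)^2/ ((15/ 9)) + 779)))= 1880098/ 285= 6596.84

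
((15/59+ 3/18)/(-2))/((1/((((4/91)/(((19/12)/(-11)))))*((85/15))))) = 0.36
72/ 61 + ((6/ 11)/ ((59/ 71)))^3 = 24397715664/ 16674926389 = 1.46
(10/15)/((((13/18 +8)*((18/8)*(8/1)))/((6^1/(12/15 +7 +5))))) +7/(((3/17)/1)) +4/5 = 1524859/37680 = 40.47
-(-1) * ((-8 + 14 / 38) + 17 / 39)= -7.20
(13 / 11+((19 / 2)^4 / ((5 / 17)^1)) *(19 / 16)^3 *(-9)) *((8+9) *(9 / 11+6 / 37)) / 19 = -537064330052229 / 1467023360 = -366091.19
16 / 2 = 8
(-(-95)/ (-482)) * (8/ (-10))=38/ 241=0.16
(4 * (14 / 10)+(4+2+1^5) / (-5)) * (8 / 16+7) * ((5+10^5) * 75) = 472523625 / 2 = 236261812.50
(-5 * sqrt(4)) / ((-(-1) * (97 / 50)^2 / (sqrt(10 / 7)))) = -25000 * sqrt(70) / 65863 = -3.18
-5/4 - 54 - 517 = -2289/4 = -572.25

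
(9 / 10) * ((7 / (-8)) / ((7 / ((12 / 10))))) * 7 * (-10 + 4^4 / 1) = -232.47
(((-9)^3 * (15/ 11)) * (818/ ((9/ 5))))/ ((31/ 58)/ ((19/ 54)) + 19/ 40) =-109524474000/ 483439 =-226552.83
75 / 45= 1.67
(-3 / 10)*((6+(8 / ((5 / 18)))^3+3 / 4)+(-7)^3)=-35327433 / 5000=-7065.49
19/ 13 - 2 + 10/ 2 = 58/ 13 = 4.46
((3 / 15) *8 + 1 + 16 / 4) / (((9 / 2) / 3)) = 22 / 5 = 4.40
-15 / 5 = -3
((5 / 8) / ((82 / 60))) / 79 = 75 / 12956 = 0.01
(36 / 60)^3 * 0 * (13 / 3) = 0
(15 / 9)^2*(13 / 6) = 325 / 54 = 6.02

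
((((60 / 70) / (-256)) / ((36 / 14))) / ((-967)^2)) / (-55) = 1 / 39498159360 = 0.00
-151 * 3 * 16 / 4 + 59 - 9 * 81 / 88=-154993 / 88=-1761.28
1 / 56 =0.02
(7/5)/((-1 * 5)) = -7/25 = -0.28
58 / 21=2.76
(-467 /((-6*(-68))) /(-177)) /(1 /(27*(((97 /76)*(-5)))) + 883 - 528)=679485 /37300759576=0.00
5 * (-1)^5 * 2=-10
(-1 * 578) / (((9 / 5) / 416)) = -1202240 / 9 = -133582.22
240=240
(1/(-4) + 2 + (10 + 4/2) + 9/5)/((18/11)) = 3421/360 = 9.50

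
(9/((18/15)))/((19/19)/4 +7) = 30/29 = 1.03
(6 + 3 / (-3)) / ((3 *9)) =5 / 27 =0.19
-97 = -97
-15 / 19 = -0.79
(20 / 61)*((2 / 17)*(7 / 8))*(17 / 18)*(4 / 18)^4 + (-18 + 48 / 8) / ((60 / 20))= -14407676 / 3601989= -4.00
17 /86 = 0.20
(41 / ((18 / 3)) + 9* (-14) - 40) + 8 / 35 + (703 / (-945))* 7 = -62047 / 378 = -164.15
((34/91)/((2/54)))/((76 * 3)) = 153/3458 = 0.04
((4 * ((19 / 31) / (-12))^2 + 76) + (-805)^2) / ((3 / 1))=22421702557 / 103788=216033.67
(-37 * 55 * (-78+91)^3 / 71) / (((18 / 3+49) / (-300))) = 24386700 / 71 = 343474.65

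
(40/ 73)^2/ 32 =50/ 5329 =0.01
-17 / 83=-0.20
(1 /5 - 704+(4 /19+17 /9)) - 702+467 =-800879 /855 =-936.70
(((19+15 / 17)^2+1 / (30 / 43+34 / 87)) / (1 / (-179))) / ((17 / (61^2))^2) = -1155637668552769463 / 340097512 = -3397959784.41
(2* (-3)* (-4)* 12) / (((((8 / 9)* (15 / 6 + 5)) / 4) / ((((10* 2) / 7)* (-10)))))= -34560 / 7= -4937.14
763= 763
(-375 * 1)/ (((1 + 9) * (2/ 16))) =-300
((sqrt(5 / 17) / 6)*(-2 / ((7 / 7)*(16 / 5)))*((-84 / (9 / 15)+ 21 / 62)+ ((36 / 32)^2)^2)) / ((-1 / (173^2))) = -233425.21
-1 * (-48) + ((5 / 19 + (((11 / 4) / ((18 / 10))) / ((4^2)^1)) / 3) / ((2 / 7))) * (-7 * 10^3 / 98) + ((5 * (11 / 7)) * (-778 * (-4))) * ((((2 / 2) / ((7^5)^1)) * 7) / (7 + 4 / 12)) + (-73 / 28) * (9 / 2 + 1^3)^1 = -10676708915 / 275903712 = -38.70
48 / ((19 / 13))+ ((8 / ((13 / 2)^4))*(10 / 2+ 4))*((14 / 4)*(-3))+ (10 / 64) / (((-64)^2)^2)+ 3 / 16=9499387779180239 / 291337832235008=32.61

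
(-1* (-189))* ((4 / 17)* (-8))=-6048 / 17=-355.76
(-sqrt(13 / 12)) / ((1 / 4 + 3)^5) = -0.00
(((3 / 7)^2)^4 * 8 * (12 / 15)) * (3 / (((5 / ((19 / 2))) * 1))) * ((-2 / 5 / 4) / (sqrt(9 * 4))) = -498636 / 720600125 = -0.00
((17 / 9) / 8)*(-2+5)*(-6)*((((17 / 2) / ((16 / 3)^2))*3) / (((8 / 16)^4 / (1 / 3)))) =-2601 / 128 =-20.32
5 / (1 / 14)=70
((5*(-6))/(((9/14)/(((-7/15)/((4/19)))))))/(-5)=-931/45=-20.69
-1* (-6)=6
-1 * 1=-1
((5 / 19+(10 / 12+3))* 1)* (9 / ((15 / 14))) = 3269 / 95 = 34.41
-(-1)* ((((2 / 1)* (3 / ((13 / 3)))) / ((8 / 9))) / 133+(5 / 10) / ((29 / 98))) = 341233 / 200564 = 1.70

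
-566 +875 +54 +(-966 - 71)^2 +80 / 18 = 9681628 / 9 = 1075736.44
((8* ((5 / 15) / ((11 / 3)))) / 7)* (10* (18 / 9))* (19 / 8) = 4.94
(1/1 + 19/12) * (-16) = -124/3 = -41.33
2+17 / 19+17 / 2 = 433 / 38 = 11.39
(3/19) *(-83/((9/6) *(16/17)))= -9.28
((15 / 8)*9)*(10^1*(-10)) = -3375 / 2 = -1687.50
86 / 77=1.12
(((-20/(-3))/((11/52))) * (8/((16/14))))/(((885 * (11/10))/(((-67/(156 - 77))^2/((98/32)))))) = 149393920/2806933437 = 0.05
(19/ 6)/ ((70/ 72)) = 114/ 35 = 3.26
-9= -9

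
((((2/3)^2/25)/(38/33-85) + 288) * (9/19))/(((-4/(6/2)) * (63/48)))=-717205872/9200275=-77.95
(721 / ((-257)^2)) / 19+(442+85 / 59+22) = 34461702730 / 74040929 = 465.44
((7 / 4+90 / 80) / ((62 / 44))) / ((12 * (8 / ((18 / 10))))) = 759 / 19840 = 0.04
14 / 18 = 7 / 9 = 0.78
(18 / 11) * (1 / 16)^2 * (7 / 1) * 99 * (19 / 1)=10773 / 128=84.16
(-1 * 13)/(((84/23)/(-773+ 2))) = 76843/28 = 2744.39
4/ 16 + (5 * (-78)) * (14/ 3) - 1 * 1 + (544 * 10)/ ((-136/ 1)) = -7443/ 4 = -1860.75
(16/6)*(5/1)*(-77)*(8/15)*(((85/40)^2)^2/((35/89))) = -81767059/2880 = -28391.34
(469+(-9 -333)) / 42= 127 / 42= 3.02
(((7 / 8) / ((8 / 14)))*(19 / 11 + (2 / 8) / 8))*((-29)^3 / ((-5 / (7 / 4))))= 5178199313 / 225280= 22985.61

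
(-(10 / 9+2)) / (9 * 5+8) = -28 / 477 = -0.06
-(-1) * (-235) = -235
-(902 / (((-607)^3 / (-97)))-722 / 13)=161473110624 / 2907431059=55.54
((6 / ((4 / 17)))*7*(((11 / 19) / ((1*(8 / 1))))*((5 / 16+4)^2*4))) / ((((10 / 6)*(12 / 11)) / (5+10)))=616982751 / 77824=7927.92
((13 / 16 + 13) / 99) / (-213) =-221 / 337392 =-0.00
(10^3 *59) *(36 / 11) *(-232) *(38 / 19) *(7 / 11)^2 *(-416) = 20089165824000 / 1331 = 15093287621.34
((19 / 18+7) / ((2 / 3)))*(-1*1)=-145 / 12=-12.08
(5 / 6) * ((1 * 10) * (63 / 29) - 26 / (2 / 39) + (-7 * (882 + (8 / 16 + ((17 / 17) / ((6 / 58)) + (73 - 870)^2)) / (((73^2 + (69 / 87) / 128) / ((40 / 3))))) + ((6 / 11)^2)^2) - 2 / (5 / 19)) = -6724559747631145223 / 453541143921426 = -14826.79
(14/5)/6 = 0.47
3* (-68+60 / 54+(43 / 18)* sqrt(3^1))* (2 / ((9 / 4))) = -4816 / 27+172* sqrt(3) / 27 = -167.34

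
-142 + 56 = -86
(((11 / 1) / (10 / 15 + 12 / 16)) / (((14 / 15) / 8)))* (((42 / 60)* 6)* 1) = 4752 / 17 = 279.53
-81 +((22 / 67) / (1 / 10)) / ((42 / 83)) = -104837 / 1407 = -74.51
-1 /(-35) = 1 /35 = 0.03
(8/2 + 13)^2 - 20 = 269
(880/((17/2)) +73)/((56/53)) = 159053/952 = 167.07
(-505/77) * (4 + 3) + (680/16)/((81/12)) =-11765/297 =-39.61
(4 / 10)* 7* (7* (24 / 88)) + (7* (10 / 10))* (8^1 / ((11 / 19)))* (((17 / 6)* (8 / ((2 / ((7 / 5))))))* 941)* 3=238291606 / 55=4332574.65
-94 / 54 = -47 / 27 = -1.74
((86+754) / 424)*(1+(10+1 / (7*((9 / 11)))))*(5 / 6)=8800 / 477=18.45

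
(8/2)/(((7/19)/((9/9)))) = 76/7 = 10.86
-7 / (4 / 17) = -119 / 4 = -29.75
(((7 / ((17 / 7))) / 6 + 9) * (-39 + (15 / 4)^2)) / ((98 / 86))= -790039 / 3808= -207.47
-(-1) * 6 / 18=1 / 3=0.33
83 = 83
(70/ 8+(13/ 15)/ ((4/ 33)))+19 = 349/ 10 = 34.90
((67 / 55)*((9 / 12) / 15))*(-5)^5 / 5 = -1675 / 44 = -38.07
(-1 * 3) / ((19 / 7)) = -21 / 19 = -1.11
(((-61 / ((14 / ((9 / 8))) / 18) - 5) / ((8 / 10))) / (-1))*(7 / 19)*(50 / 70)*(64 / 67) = 29.30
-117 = -117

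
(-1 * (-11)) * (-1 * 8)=-88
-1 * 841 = -841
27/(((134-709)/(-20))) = 0.94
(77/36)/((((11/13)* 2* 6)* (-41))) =-91/17712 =-0.01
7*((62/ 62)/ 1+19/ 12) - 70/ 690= 4963/ 276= 17.98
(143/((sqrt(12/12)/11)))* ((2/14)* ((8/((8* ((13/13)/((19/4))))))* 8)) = 59774/7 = 8539.14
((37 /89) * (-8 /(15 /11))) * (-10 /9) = 6512 /2403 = 2.71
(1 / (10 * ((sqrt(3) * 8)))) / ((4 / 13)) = 13 * sqrt(3) / 960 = 0.02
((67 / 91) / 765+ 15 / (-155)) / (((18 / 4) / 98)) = -5789504 / 2774655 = -2.09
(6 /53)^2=36 /2809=0.01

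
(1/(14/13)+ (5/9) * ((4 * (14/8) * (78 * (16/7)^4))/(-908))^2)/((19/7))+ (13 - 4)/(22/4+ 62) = 27454054220113/493647304710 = 55.61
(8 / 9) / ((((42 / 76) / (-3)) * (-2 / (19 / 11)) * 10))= 1444 / 3465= 0.42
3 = 3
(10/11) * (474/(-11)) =-4740/121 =-39.17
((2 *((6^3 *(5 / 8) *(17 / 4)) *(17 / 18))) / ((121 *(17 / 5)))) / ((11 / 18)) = 11475 / 2662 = 4.31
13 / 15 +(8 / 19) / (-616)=0.87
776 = 776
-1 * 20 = -20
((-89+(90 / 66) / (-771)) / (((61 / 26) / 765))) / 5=-5804.08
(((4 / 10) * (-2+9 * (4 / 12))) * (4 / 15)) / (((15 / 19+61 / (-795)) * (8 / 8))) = 4028 / 26915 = 0.15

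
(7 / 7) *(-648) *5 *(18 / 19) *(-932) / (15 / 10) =36236160 / 19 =1907166.32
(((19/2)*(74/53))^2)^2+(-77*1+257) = 245662822261/7890481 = 31134.07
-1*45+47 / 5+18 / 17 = -2936 / 85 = -34.54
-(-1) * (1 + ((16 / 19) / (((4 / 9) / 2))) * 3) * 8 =1880 / 19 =98.95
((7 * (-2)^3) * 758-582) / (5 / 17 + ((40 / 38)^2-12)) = 20313470 / 5003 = 4060.26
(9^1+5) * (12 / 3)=56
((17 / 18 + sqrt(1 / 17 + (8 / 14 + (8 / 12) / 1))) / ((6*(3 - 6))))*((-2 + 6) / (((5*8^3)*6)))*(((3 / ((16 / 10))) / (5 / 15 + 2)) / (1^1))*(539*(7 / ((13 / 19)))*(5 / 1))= -7315*sqrt(165291) / 8146944 - 870485 / 2875392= -0.67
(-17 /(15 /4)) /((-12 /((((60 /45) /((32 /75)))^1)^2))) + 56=34381 /576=59.69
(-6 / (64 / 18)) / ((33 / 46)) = -207 / 88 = -2.35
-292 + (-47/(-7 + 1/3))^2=-96919/400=-242.30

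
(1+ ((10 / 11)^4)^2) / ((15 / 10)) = 628717762 / 643076643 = 0.98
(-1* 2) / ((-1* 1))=2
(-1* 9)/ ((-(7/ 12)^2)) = 1296/ 49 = 26.45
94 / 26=3.62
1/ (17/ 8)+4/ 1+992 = 16940/ 17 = 996.47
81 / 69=27 / 23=1.17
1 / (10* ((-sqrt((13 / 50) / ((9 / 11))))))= -3* sqrt(286) / 286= -0.18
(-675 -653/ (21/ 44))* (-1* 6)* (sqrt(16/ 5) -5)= -429070/ 7+343256* sqrt(5)/ 35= -39365.89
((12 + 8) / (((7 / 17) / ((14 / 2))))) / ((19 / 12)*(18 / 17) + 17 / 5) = 57800 / 863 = 66.98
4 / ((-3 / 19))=-76 / 3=-25.33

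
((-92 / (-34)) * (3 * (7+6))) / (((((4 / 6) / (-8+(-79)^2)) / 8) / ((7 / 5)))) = 939288168 / 85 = 11050449.04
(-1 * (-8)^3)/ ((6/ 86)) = 22016/ 3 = 7338.67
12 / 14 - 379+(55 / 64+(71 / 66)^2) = -183501455 / 487872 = -376.13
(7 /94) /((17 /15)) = 105 /1598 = 0.07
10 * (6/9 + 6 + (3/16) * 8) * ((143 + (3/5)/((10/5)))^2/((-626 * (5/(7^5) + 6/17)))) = -28749320355959/3790818120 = -7583.94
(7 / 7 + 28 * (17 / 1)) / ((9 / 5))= 265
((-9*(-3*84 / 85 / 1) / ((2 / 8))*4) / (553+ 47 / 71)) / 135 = 47712 / 8353375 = 0.01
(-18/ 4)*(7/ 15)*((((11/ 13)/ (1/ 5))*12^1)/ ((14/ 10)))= -990/ 13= -76.15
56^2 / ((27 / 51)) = 53312 / 9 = 5923.56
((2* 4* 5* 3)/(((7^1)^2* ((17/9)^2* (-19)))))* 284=-2760480/269059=-10.26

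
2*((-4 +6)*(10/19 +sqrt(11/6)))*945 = 37800/19 +630*sqrt(66) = 7107.62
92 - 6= 86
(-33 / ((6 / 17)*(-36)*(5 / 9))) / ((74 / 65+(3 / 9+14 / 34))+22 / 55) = 123981 / 60560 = 2.05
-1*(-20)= 20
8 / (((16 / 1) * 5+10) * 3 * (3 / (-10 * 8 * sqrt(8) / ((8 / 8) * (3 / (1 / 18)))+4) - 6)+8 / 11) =-1016751824 / 307027217831+423403200 * sqrt(2) / 307027217831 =-0.00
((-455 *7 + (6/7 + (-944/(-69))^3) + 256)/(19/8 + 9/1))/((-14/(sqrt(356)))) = 6758578280 *sqrt(89)/1464821631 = 43.53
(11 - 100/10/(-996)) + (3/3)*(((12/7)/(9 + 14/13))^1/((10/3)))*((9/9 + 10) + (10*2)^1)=28752047/2283330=12.59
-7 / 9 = -0.78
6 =6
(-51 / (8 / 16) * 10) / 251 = -1020 / 251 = -4.06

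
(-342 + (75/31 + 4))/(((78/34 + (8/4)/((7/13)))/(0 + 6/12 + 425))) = -1053501407/44330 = -23764.98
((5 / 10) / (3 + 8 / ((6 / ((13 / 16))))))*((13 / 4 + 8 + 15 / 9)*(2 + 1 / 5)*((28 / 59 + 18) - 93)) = -1499377 / 5782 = -259.32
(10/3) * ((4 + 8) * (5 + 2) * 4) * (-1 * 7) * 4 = -31360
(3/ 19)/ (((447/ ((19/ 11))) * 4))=1/ 6556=0.00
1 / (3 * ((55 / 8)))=8 / 165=0.05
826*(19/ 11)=15694/ 11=1426.73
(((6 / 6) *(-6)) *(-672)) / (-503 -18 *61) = -4032 / 1601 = -2.52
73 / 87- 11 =-884 / 87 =-10.16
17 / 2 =8.50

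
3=3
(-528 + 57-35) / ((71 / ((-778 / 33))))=35788 / 213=168.02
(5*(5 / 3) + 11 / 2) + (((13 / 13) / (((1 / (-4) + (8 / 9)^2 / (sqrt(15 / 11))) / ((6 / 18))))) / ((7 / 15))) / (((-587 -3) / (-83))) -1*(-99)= 3442176*sqrt(165) / 257084653 + 174144331421 / 1542507918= 113.07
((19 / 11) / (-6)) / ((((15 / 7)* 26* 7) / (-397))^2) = -0.30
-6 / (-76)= 3 / 38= 0.08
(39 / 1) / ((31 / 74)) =2886 / 31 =93.10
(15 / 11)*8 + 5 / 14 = 1735 / 154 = 11.27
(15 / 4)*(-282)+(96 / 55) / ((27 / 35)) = -208937 / 198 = -1055.24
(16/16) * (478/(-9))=-478/9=-53.11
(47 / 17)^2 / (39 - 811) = -2209 / 223108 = -0.01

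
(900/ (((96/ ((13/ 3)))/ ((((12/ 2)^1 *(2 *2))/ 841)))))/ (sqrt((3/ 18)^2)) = 5850/ 841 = 6.96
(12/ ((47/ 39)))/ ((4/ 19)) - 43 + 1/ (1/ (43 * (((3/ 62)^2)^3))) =11473649061277/ 2669611072448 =4.30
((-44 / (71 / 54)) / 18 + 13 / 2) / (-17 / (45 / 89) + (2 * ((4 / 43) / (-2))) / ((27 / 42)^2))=-11476485 / 83702042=-0.14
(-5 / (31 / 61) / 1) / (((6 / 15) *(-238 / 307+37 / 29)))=-49.13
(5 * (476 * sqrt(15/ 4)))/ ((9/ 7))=3584.66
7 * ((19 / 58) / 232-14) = -1318555 / 13456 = -97.99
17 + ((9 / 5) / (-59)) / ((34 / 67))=169907 / 10030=16.94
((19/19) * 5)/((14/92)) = 230/7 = 32.86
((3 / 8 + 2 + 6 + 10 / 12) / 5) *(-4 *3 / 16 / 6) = -221 / 960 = -0.23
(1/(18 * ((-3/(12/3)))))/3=-0.02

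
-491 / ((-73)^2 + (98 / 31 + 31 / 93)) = -45663 / 495922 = -0.09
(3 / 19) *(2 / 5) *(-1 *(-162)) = 972 / 95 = 10.23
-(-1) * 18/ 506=9/ 253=0.04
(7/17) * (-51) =-21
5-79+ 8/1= -66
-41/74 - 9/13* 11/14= -3697/3367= -1.10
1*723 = 723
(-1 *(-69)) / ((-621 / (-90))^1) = 10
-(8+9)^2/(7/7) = -289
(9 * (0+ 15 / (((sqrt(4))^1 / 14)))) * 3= 2835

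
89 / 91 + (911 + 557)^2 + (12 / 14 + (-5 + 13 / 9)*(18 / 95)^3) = 168137538176649 / 78021125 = 2155025.81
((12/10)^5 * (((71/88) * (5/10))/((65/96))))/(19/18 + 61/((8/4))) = 104976/2234375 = 0.05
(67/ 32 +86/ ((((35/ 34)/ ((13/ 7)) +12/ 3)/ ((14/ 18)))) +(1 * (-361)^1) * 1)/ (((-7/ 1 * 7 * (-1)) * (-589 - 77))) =199559057/ 18919365696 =0.01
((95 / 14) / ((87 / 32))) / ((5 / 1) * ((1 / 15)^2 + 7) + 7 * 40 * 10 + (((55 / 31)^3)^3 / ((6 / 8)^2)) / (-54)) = 1017264462631816725 / 1153147066379570037286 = 0.00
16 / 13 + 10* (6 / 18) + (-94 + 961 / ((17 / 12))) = 390452 / 663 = 588.92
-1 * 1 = -1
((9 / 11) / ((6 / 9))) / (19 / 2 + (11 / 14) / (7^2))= 3087 / 23936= 0.13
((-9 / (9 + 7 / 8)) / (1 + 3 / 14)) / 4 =-252 / 1343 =-0.19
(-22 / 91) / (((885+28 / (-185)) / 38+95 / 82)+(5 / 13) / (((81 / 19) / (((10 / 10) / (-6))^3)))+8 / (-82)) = -55471592880 / 5586217417501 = -0.01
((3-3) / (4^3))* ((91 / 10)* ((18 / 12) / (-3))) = 0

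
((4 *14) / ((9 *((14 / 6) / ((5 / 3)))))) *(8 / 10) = 32 / 9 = 3.56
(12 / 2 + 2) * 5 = 40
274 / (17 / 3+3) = 411 / 13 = 31.62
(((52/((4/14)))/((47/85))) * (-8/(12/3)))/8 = -82.29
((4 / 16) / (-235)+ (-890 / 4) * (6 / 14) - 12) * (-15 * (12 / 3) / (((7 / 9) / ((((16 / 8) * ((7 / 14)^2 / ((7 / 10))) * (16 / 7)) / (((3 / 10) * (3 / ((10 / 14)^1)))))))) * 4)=33908016000 / 789929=42925.40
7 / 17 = 0.41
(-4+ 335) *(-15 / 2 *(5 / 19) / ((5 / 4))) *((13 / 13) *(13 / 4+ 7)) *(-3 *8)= 2442780 / 19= 128567.37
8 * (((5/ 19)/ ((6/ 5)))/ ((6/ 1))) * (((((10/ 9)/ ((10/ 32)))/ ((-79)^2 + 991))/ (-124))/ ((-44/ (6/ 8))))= 25/ 1265115456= 0.00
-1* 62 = -62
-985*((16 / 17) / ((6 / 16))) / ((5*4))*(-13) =81952 / 51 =1606.90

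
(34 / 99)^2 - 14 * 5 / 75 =-39958 / 49005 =-0.82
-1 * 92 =-92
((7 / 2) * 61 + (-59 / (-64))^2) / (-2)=-877977 / 8192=-107.17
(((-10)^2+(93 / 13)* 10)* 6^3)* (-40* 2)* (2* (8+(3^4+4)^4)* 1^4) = -4023040144550400 / 13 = -309464626503876.92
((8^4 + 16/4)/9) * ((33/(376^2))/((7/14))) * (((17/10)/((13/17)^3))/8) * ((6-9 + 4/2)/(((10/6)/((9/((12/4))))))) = -113003913/621206144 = -0.18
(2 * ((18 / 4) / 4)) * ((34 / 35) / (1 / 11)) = 1683 / 70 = 24.04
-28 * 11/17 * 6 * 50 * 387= -2103458.82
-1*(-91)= 91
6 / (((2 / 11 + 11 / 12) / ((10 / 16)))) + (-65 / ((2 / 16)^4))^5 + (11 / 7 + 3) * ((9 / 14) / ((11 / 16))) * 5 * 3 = -20909964049644856954742373344399 / 15631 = -1337724013156218857062400000.00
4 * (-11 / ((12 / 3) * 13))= -11 / 13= -0.85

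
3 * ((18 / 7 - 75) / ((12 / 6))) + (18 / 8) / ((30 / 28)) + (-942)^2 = 887257.46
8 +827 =835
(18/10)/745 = 9/3725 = 0.00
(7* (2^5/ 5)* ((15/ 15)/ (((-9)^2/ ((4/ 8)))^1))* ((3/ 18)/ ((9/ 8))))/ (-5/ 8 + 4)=3584/ 295245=0.01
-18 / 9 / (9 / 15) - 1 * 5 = -8.33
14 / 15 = 0.93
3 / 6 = 0.50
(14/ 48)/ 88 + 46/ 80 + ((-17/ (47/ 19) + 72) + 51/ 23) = 775369667/ 11415360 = 67.92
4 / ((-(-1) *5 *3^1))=0.27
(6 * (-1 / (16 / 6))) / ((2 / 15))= -16.88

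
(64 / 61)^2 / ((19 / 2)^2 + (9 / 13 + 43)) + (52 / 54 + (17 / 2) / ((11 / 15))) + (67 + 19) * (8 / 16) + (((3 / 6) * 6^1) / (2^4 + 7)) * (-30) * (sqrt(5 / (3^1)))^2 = 17363954684609 / 354074843430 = 49.04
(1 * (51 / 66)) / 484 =17 / 10648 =0.00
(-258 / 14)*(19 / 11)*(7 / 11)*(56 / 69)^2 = -2562112 / 192027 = -13.34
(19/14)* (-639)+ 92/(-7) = -12325/14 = -880.36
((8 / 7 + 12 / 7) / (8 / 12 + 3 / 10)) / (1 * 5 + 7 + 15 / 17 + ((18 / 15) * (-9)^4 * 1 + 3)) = 4250 / 11343843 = 0.00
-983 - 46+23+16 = -990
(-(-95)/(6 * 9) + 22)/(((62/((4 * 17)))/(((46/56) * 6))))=501653/3906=128.43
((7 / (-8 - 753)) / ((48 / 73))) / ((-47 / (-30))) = -2555 / 286136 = -0.01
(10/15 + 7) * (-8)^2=1472/3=490.67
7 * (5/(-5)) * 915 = -6405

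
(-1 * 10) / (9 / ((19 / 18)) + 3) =-190 / 219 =-0.87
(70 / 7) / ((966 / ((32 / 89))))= 160 / 42987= 0.00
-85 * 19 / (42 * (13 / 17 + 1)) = -5491 / 252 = -21.79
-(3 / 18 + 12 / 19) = -91 / 114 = -0.80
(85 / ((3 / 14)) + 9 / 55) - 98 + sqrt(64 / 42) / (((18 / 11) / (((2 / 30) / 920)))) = 11 * sqrt(42) / 1304100 + 49307 / 165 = 298.83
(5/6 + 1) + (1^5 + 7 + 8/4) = 71/6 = 11.83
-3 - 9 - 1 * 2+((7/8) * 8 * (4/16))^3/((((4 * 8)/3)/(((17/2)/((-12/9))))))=-281855/16384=-17.20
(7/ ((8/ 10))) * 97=3395/ 4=848.75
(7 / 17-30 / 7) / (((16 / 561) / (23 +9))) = -30426 / 7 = -4346.57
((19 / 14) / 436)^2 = 361 / 37258816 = 0.00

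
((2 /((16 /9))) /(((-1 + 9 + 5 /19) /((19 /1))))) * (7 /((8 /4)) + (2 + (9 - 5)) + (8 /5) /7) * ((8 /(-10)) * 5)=-2212569 /21980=-100.66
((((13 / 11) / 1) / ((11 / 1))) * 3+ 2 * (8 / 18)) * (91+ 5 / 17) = 2047088 / 18513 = 110.58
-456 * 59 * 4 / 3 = -35872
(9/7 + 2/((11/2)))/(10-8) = 127/154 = 0.82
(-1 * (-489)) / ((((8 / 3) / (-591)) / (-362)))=156926457 / 4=39231614.25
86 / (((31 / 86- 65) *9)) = -7396 / 50031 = -0.15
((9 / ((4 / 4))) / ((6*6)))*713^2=508369 / 4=127092.25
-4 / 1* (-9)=36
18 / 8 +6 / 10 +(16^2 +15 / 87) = 150233 / 580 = 259.02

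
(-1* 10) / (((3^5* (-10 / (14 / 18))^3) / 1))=343 / 17714700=0.00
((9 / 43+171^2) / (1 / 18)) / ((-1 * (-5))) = 22632696 / 215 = 105268.35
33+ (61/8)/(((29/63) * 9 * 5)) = 38707/1160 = 33.37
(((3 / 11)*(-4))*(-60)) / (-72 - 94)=-360 / 913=-0.39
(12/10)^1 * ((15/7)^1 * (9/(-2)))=-81/7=-11.57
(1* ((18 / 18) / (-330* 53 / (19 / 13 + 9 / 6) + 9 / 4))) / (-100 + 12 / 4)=28 / 16033809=0.00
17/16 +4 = 81/16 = 5.06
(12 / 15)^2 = 16 / 25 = 0.64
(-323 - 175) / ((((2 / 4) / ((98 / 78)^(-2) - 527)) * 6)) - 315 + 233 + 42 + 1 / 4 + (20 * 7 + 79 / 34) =14282589103 / 163268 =87479.41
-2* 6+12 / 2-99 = -105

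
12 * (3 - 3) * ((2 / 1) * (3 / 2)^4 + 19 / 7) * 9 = 0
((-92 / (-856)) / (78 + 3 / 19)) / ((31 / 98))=21413 / 4925745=0.00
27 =27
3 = 3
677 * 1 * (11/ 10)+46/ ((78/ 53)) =302623/ 390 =775.96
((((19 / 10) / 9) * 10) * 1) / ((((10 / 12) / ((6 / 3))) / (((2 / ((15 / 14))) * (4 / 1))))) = 37.83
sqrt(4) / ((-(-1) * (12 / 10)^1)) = 5 / 3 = 1.67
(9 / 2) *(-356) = -1602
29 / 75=0.39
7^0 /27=1 /27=0.04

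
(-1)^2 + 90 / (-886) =0.90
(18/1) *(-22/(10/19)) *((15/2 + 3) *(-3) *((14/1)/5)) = 1659042/25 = 66361.68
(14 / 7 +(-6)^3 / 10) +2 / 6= -289 / 15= -19.27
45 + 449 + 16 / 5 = 2486 / 5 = 497.20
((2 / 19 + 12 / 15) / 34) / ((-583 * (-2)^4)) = -43 / 15064720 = -0.00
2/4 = 1/2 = 0.50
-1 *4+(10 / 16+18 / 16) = -9 / 4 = -2.25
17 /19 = 0.89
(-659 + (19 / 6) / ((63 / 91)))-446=-59423 / 54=-1100.43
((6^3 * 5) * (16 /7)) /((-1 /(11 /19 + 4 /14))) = -1987200 /931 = -2134.48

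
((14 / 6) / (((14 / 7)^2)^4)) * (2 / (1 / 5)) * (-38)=-665 / 192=-3.46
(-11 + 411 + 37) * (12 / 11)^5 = 108739584 / 161051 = 675.19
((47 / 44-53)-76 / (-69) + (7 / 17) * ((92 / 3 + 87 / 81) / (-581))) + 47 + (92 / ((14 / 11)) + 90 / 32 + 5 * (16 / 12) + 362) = 474892321195 / 1079516592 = 439.91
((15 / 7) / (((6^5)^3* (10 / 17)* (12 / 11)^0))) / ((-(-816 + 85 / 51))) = 17 / 1786807426940928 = 0.00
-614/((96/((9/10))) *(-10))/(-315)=-0.00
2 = 2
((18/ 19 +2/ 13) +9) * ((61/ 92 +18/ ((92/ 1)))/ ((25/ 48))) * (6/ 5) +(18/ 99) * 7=33209782/ 1562275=21.26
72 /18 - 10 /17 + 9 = 211 /17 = 12.41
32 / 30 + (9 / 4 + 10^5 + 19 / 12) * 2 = 3000131 / 15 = 200008.73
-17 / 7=-2.43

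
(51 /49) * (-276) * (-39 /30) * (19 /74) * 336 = 41721264 /1295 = 32217.19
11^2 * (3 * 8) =2904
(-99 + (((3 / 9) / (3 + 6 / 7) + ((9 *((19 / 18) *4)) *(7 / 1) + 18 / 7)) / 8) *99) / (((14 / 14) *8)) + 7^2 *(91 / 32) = 2187557 / 4032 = 542.55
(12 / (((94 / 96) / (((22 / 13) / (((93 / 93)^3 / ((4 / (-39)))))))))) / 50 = -8448 / 198575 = -0.04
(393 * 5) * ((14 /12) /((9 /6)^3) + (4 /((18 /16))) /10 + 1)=90259 /27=3342.93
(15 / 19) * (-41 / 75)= -41 / 95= -0.43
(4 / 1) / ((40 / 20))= 2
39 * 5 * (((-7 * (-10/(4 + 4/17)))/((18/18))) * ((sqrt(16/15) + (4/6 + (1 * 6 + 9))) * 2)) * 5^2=386750 * sqrt(15)/9 + 45443125/18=2691048.76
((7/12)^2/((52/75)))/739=1225/1844544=0.00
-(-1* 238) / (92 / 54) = 3213 / 23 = 139.70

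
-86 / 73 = -1.18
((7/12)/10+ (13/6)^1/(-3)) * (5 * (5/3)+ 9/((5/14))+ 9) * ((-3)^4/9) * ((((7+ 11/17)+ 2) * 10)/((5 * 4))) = -3125881/2550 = -1225.84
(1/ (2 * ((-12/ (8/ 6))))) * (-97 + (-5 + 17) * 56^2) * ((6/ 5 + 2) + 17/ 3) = -998431/ 54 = -18489.46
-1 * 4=-4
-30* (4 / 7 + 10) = -2220 / 7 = -317.14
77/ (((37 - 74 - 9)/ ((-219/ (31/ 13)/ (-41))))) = -219219/ 58466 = -3.75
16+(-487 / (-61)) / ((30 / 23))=40481 / 1830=22.12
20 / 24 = 5 / 6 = 0.83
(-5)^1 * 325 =-1625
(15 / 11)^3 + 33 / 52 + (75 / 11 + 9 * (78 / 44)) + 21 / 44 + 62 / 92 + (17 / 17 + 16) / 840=27.11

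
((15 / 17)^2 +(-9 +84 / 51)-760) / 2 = -110770 / 289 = -383.29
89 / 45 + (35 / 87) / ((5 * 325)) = 167786 / 84825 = 1.98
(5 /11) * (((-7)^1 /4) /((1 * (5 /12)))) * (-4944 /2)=51912 /11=4719.27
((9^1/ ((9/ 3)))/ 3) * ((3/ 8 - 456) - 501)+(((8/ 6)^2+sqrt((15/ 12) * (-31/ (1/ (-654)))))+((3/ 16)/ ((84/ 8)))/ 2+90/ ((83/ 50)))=-75349591/ 83664+sqrt(101370)/ 2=-741.43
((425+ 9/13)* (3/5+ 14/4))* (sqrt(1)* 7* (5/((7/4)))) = 453788/13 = 34906.77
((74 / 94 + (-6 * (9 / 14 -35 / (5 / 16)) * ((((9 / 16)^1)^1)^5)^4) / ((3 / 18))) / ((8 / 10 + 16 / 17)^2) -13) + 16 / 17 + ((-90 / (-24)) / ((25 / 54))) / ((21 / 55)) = 698195748388835104730540587847913 / 74052190138913808908689747214336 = 9.43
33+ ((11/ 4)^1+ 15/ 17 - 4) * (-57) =3669/ 68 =53.96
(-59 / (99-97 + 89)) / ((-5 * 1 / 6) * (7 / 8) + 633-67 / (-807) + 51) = -253936 / 267645105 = -0.00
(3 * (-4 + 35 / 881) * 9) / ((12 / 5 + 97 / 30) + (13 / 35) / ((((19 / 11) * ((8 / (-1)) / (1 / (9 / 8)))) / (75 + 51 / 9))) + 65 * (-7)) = 3382829730 / 14277458689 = 0.24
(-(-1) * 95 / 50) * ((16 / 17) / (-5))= -152 / 425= -0.36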